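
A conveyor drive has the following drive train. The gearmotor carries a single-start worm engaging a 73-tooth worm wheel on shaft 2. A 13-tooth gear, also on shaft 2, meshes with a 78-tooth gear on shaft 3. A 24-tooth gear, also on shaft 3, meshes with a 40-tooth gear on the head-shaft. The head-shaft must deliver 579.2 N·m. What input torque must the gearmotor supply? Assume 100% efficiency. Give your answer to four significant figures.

Overall ratio R = 73 × 6 × 1.6667 = 730.
Input torque = output torque / R = 579.2 / 730 = 0.79342 N·m.

0.7934 N·m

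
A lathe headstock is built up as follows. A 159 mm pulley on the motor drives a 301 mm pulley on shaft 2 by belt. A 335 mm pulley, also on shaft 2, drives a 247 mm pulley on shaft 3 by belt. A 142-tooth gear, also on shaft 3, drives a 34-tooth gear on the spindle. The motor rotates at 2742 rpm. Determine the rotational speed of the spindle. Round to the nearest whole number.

belt 301/159 = 1.8931 → 2742/1.8931 = 1448.4 rpm
belt 247/335 = 0.73731 → 1448.4/0.73731 = 1964.5 rpm
gear mesh 34/142 = 0.23944 → 1964.5/0.23944 = 8204.6 rpm

8205 rpm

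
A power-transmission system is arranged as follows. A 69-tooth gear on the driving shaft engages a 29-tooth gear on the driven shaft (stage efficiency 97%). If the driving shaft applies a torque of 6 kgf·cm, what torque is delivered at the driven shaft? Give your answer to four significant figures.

After the gear mesh (29/69): 6 × 0.42029 × 0.97 = 2.4461 kgf·cm

2.446 kgf·cm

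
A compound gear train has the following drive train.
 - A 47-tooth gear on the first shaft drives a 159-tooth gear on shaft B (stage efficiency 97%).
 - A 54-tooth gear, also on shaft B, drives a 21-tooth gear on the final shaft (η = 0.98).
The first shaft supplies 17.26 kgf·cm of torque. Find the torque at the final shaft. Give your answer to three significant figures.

21.6 kgf·cm

After the gear mesh (159/47): 17.26 × 3.383 × 0.97 = 56.639 kgf·cm
After the gear mesh (21/54): 56.639 × 0.38889 × 0.98 = 21.586 kgf·cm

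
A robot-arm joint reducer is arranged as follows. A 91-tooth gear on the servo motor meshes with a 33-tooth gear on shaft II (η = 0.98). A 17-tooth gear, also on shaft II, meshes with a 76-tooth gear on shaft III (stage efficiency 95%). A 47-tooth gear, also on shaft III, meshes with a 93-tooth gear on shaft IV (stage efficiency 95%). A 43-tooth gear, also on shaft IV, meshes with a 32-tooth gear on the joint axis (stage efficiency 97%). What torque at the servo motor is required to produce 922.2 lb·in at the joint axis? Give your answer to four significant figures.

Overall ratio R = 0.36264 × 4.4706 × 1.9787 × 0.74419 = 2.3873; overall efficiency η = 0.98 × 0.95 × 0.95 × 0.97 = 0.8579.
Input torque = output torque / (R × η) = 922.2 / (2.3873 × 0.8579) = 450.27 lb·in.

450.3 lb·in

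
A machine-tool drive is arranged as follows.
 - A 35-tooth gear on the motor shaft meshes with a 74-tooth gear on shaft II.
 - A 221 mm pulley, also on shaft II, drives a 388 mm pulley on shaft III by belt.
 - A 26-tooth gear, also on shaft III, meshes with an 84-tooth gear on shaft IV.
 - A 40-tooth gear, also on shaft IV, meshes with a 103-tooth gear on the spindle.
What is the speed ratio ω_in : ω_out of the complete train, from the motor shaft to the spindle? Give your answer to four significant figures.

30.88

Each stage contributes driven/driver: gear mesh 74/35 = 2.1143, belt 388/221 = 1.7557, gear mesh 84/26 = 3.2308, gear mesh 103/40 = 2.575.
Overall: 2.1143 × 1.7557 × 3.2308 × 2.575 = 30.881.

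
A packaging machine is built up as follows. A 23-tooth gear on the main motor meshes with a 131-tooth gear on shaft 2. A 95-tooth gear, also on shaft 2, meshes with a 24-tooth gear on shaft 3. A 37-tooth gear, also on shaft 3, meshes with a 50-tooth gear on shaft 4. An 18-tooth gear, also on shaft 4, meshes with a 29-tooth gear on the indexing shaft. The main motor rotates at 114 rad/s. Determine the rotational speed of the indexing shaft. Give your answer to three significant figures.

gear mesh 131/23 = 5.6957 → 114/5.6957 = 20.015 rad/s
gear mesh 24/95 = 0.25263 → 20.015/0.25263 = 79.227 rad/s
gear mesh 50/37 = 1.3514 → 79.227/1.3514 = 58.628 rad/s
gear mesh 29/18 = 1.6111 → 58.628/1.6111 = 36.39 rad/s

36.4 rad/s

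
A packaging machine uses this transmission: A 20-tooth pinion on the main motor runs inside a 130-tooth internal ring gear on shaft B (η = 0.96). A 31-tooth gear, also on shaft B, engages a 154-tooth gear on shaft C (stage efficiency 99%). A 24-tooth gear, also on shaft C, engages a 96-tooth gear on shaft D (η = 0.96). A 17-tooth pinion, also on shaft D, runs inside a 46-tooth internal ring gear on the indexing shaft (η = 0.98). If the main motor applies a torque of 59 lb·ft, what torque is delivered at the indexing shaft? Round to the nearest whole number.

After the internal gear (130/20): 59 × 6.5 × 0.96 = 368.16 lb·ft
After the gear mesh (154/31): 368.16 × 4.9677 × 0.99 = 1810.6 lb·ft
After the gear mesh (96/24): 1810.6 × 4 × 0.96 = 6952.8 lb·ft
After the internal gear (46/17): 6952.8 × 2.7059 × 0.98 = 18437 lb·ft

18437 lb·ft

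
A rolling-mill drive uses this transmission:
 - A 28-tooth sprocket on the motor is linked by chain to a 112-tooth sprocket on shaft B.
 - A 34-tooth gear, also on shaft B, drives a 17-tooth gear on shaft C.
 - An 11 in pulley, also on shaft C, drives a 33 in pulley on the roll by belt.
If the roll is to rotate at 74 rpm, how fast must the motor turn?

444 rpm

Overall ratio R = 4 × 0.5 × 3 = 6.
Required input speed = output speed × R = 74 × 6 = 444 rpm.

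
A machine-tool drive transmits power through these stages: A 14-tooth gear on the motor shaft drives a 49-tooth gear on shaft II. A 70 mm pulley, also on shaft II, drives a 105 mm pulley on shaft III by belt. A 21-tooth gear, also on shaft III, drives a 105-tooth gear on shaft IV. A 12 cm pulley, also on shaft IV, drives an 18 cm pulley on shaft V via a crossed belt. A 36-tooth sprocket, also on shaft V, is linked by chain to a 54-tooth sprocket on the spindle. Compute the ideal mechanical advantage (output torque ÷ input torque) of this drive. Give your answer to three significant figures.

Each stage contributes driven/driver: gear mesh 49/14 = 3.5, belt 105/70 = 1.5, gear mesh 105/21 = 5, belt 18/12 = 1.5, chain 54/36 = 1.5.
Overall: 3.5 × 1.5 × 5 × 1.5 × 1.5 = 59.062.

59.1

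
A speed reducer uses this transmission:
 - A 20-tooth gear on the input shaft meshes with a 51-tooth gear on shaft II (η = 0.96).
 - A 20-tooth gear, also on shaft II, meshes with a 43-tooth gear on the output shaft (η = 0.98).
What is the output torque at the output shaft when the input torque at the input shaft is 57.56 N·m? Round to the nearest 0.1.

gear mesh 51/20 = 2.55 → τ = 57.56·2.55·0.96 = 140.91 N·m
gear mesh 43/20 = 2.15 → τ = 140.91·2.15·0.98 = 296.89 N·m

296.9 N·m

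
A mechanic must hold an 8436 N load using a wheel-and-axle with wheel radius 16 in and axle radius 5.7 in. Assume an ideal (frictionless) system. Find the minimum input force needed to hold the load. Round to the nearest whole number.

Wheel-and-axle MA = R/r = 16/5.7 = 2.807.
Effort = load / MA = 8436 / 2.807 = 3005.3 N.

3005 N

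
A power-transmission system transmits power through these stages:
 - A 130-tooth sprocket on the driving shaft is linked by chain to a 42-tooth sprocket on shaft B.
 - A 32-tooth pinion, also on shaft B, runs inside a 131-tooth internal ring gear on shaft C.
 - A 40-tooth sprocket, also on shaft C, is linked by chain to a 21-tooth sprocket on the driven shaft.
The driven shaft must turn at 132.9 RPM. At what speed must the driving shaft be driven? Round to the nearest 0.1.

Overall ratio R = 0.32308 × 4.0938 × 0.525 = 0.69436.
Required input speed = output speed × R = 132.9 × 0.69436 = 92.281 RPM.

92.3 RPM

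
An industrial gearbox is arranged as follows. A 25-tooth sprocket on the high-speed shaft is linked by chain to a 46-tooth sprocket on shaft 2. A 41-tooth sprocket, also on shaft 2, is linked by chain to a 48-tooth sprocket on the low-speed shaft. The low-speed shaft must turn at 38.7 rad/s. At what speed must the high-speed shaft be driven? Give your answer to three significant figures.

83.4 rad/s

Overall ratio R = 1.84 × 1.1707 = 2.1541.
Required input speed = output speed × R = 38.7 × 2.1541 = 83.365 rad/s.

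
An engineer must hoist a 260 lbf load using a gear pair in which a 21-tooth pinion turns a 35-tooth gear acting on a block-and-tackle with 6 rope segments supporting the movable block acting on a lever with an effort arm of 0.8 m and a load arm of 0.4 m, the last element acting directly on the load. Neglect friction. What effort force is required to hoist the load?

Gear pair MA = 35/21 = 1.6667.
Block-and-tackle MA = number of supporting rope parts = 6.
Lever MA = effort arm / load arm = 0.8/0.4 = 2.
Combined ideal MA = 1.6667 × 6 × 2 = 20.
Effort = load / MA = 260 / 20 = 13 lbf.

13 lbf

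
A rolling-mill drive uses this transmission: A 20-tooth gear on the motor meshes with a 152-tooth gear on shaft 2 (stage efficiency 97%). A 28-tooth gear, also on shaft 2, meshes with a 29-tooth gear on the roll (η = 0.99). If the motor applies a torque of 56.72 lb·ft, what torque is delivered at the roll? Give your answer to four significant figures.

428.7 lb·ft

gear mesh 152/20 = 7.6 → τ = 56.72·7.6·0.97 = 418.14 lb·ft
gear mesh 29/28 = 1.0357 → τ = 418.14·1.0357·0.99 = 428.74 lb·ft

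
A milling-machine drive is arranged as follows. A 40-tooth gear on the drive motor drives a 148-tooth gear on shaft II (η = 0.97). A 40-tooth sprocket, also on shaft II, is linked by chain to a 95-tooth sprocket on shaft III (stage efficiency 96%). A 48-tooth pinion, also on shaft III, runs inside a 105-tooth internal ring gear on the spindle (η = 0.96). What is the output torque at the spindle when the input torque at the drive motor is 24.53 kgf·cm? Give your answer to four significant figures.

421.5 kgf·cm

After the gear mesh (148/40): 24.53 × 3.7 × 0.97 = 88.038 kgf·cm
After the chain (95/40): 88.038 × 2.375 × 0.96 = 200.73 kgf·cm
After the internal gear (105/48): 200.73 × 2.1875 × 0.96 = 421.53 kgf·cm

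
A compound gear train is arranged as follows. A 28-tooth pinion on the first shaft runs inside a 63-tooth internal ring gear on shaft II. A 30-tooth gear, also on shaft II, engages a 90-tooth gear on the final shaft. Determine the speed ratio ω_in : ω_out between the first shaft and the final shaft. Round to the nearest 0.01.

6.75

Each stage contributes driven/driver: internal gear 63/28 = 2.25, gear mesh 90/30 = 3.
Overall: 2.25 × 3 = 6.75.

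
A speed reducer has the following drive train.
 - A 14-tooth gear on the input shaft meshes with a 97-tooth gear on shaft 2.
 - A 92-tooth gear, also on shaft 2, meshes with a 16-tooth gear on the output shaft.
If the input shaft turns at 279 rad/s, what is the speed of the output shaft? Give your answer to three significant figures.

232 rad/s

gear mesh 97/14 = 6.9286 → 279/6.9286 = 40.268 rad/s
gear mesh 16/92 = 0.17391 → 40.268/0.17391 = 231.54 rad/s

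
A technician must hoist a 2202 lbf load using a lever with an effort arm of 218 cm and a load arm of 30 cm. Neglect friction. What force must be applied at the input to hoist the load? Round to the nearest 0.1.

Lever MA = effort arm / load arm = 218/30 = 7.2667.
Effort = load / MA = 2202 / 7.2667 = 303.03 lbf.

303.0 lbf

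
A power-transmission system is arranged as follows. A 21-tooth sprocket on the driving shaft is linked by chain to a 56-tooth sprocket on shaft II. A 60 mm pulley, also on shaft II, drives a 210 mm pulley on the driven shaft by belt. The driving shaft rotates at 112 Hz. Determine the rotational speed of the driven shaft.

chain 56/21 = 2.6667 → 112/2.6667 = 42 Hz
belt 210/60 = 3.5 → 42/3.5 = 12 Hz

12 Hz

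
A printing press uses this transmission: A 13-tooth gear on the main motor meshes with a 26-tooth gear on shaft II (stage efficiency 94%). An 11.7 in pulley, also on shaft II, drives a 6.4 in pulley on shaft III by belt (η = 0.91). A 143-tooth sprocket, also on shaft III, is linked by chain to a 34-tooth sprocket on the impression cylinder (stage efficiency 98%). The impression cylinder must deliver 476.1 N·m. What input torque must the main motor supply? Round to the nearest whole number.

2183 N·m

Overall ratio R = 2 × 0.54701 × 0.23776 = 0.26012; overall efficiency η = 0.94 × 0.91 × 0.98 = 0.8383.
Input torque = output torque / (R × η) = 476.1 / (0.26012 × 0.8383) = 2183.4 N·m.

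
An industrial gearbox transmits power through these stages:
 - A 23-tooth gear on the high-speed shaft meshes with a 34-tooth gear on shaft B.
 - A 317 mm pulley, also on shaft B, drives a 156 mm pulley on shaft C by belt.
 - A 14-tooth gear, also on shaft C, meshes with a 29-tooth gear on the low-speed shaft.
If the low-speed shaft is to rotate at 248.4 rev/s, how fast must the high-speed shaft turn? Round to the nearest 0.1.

Overall ratio R = 1.4783 × 0.49211 × 2.0714 = 1.5069.
Required input speed = output speed × R = 248.4 × 1.5069 = 374.32 rev/s.

374.3 rev/s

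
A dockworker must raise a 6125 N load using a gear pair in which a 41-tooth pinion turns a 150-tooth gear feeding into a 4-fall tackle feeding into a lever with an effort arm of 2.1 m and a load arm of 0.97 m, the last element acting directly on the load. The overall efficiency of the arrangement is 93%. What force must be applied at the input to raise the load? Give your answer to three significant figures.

Gear pair MA = 150/41 = 3.6585.
Block-and-tackle MA = number of supporting rope parts = 4.
Lever MA = effort arm / load arm = 2.1/0.97 = 2.1649.
Combined ideal MA = 3.6585 × 4 × 2.1649 = 31.682.
Actual MA = 31.682 × 0.93 = 29.464.
Effort = load / actual MA = 6125 / 29.464 = 207.88 N.

208 N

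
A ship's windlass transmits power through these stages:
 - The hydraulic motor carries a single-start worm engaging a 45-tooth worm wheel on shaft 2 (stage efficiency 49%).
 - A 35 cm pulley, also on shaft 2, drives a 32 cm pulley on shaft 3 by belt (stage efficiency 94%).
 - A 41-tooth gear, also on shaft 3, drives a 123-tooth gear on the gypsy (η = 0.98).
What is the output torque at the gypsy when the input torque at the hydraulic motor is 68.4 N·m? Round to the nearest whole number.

Worm: ratio = 45/1 = 45; torque at shaft 2 = 68.4 × 45 × 0.49 = 1508.2 N·m.
Belt: ratio = 32/35 = 0.91429; torque at shaft 3 = 1508.2 × 0.91429 × 0.94 = 1296.2 N·m.
Gear mesh: ratio = 123/41 = 3; torque at the gypsy = 1296.2 × 3 × 0.98 = 3810.8 N·m.

3811 N·m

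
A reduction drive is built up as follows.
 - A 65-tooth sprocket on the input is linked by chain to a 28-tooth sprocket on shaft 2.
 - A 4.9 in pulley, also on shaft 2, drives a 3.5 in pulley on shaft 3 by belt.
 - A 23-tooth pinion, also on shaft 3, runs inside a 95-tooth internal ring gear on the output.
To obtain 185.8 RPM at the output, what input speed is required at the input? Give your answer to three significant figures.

Overall ratio R = 0.43077 × 0.71429 × 4.1304 = 1.2709.
Required input speed = output speed × R = 185.8 × 1.2709 = 236.13 RPM.

236 RPM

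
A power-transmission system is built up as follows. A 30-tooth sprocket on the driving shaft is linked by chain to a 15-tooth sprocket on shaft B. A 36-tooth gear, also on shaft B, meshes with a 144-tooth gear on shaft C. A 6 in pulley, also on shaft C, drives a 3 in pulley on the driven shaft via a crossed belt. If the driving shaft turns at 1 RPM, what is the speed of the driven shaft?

1 RPM

Chain: ratio = 15/30 = 0.5, so shaft B turns at 1 / 0.5 = 2 RPM.
Gear mesh: ratio = 144/36 = 4, so shaft C turns at 2 / 4 = 0.5 RPM.
Belt: ratio = 3/6 = 0.5, so the driven shaft turns at 0.5 / 0.5 = 1 RPM.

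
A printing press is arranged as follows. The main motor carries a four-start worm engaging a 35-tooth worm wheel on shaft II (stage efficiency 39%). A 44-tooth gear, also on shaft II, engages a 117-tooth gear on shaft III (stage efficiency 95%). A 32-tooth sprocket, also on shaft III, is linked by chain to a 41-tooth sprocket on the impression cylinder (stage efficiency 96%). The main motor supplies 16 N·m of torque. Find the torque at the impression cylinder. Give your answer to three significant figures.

170 N·m

Worm: ratio = 35/4 = 8.75; torque at shaft II = 16 × 8.75 × 0.39 = 54.6 N·m.
Gear mesh: ratio = 117/44 = 2.6591; torque at shaft III = 54.6 × 2.6591 × 0.95 = 137.93 N·m.
Chain: ratio = 41/32 = 1.2812; torque at the impression cylinder = 137.93 × 1.2812 × 0.96 = 169.65 N·m.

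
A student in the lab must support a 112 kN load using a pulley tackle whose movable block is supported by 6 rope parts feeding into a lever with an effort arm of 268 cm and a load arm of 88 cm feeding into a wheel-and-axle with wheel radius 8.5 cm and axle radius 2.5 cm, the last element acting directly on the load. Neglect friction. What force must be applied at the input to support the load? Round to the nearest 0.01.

Block-and-tackle MA = number of supporting rope parts = 6.
Lever MA = effort arm / load arm = 268/88 = 3.0455.
Wheel-and-axle MA = R/r = 8.5/2.5 = 3.4.
Combined ideal MA = 6 × 3.0455 × 3.4 = 62.127.
Effort = load / MA = 112 / 62.127 = 1.8028 kN.

1.80 kN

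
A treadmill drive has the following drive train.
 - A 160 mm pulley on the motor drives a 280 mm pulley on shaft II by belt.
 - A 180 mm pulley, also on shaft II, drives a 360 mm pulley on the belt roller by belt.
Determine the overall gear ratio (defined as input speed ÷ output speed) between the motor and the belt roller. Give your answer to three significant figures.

Each stage contributes driven/driver: belt 280/160 = 1.75, belt 360/180 = 2.
Overall: 1.75 × 2 = 3.5.

3.50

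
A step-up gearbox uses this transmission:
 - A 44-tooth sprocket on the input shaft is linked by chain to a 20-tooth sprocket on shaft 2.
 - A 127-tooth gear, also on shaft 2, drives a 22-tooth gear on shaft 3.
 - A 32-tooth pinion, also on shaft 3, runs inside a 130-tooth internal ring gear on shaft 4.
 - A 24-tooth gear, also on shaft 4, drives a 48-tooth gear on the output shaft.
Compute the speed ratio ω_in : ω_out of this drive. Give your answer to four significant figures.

Each stage contributes driven/driver: chain 20/44 = 0.45455, gear mesh 22/127 = 0.17323, internal gear 130/32 = 4.0625, gear mesh 48/24 = 2.
Overall: 0.45455 × 0.17323 × 4.0625 × 2 = 0.63976.

0.6398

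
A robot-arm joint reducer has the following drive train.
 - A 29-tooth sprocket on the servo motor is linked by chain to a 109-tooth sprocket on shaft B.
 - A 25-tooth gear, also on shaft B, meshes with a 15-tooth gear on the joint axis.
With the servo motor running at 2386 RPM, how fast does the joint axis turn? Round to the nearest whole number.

1058 RPM

chain 109/29 = 3.7586 → 2386/3.7586 = 634.81 RPM
gear mesh 15/25 = 0.6 → 634.81/0.6 = 1058 RPM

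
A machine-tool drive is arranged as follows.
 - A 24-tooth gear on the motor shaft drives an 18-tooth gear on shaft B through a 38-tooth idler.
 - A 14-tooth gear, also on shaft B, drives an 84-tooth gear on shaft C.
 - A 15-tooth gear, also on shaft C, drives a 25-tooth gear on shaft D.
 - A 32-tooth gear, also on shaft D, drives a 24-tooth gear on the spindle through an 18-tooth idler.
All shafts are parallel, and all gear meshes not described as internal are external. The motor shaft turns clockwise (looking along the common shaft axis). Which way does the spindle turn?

clockwise

the motor shaft → shaft B: driver → idler → driven is 2 external meshes, 2 reversals → CW.
shaft B → shaft C: external mesh, 1 reversal → CCW.
shaft C → shaft D: external mesh, 1 reversal → CW.
shaft D → the spindle: driver → idler → driven is 2 external meshes, 2 reversals → CW.
6 reversals in total — an even number — so the spindle turns the same way as the motor shaft.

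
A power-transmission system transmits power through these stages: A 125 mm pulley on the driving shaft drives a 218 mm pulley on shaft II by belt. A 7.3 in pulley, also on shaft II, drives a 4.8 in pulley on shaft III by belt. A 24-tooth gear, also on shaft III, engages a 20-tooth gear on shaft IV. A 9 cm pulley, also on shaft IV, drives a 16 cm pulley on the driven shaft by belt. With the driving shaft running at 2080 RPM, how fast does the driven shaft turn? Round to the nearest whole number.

1224 RPM

the driving shaft → shaft II (belt, 218/125): 2080 ÷ 1.744 = 1192.7 RPM
shaft II → shaft III (belt, 4.8/7.3): 1192.7 ÷ 0.65753 = 1813.8 RPM
shaft III → shaft IV (gear mesh, 20/24): 1813.8 ÷ 0.83333 = 2176.6 RPM
shaft IV → the driven shaft (belt, 16/9): 2176.6 ÷ 1.7778 = 1224.3 RPM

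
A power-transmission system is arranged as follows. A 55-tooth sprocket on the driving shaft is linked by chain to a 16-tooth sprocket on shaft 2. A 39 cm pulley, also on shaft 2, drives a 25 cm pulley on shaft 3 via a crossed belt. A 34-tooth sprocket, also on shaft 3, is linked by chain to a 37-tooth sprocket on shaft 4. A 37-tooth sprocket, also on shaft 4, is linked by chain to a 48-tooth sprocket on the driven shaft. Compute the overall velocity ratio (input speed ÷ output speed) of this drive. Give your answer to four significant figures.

Each stage contributes driven/driver: chain 16/55 = 0.29091, belt 25/39 = 0.64103, chain 37/34 = 1.0882, chain 48/37 = 1.2973.
Overall: 0.29091 × 0.64103 × 1.0882 × 1.2973 = 0.26327.

0.2633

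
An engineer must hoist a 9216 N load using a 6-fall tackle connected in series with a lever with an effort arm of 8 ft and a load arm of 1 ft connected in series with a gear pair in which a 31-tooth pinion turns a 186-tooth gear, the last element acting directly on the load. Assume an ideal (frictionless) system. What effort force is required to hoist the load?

Block-and-tackle MA = number of supporting rope parts = 6.
Lever MA = effort arm / load arm = 8/1 = 8.
Gear pair MA = 186/31 = 6.
Combined ideal MA = 6 × 8 × 6 = 288.
Effort = load / MA = 9216 / 288 = 32 N.

32 N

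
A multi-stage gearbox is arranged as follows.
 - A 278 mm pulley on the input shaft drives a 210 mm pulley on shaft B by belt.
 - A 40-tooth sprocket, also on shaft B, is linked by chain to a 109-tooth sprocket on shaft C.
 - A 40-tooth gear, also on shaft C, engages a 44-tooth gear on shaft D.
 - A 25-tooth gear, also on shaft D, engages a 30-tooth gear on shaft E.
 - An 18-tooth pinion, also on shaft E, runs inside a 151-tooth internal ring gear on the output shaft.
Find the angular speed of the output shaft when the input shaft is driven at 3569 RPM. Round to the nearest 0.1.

the input shaft → shaft B (belt, 210/278): 3569 ÷ 0.7554 = 4724.7 RPM
shaft B → shaft C (chain, 109/40): 4724.7 ÷ 2.725 = 1733.8 RPM
shaft C → shaft D (gear mesh, 44/40): 1733.8 ÷ 1.1 = 1576.2 RPM
shaft D → shaft E (gear mesh, 30/25): 1576.2 ÷ 1.2 = 1313.5 RPM
shaft E → the output shaft (internal gear, 151/18): 1313.5 ÷ 8.3889 = 156.58 RPM

156.6 RPM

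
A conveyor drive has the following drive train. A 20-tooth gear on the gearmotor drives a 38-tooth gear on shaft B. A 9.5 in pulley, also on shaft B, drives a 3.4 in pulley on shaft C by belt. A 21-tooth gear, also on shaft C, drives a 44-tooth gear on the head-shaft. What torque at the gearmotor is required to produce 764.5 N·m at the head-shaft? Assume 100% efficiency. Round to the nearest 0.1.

536.6 N·m

Overall ratio R = 1.9 × 0.35789 × 2.0952 = 1.4248.
Input torque = output torque / R = 764.5 / 1.4248 = 536.58 N·m.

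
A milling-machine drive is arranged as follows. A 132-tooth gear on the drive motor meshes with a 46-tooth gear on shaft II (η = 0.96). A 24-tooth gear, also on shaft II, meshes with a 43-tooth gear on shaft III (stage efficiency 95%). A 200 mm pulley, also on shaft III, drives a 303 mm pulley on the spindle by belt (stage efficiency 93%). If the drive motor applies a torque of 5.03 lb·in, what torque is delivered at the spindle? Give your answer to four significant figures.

gear mesh 46/132 = 0.34848 → τ = 5.03·0.34848·0.96 = 1.6828 lb·in
gear mesh 43/24 = 1.7917 → τ = 1.6828·1.7917·0.95 = 2.8642 lb·in
belt 303/200 = 1.515 → τ = 2.8642·1.515·0.93 = 4.0355 lb·in

4.036 lb·in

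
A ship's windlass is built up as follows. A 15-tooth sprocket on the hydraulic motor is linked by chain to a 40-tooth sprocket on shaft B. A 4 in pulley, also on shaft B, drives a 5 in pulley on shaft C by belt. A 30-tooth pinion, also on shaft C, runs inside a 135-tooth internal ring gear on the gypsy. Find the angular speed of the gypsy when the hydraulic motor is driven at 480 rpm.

Chain: ratio = 40/15 = 2.6667, so shaft B turns at 480 / 2.6667 = 180 rpm.
Belt: ratio = 5/4 = 1.25, so shaft C turns at 180 / 1.25 = 144 rpm.
Internal gear: ratio = 135/30 = 4.5, so the gypsy turns at 144 / 4.5 = 32 rpm.

32 rpm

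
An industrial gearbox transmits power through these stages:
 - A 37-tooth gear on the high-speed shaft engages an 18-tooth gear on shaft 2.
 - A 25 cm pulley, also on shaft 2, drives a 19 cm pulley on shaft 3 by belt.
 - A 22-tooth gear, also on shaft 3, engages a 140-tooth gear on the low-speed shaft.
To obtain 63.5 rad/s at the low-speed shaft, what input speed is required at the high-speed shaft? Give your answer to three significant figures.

149 rad/s

Overall ratio R = 0.48649 × 0.76 × 6.3636 = 2.3528.
Required input speed = output speed × R = 63.5 × 2.3528 = 149.4 rad/s.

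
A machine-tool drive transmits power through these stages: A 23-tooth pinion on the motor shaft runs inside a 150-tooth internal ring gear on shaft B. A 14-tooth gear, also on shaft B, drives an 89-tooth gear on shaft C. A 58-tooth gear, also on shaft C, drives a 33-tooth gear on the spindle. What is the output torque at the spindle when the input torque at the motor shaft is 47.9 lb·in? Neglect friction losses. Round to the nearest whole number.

1130 lb·in

internal gear 150/23 = 6.5217 → τ = 47.9·6.5217 = 312.39 lb·in
gear mesh 89/14 = 6.3571 → τ = 312.39·6.3571 = 1985.9 lb·in
gear mesh 33/58 = 0.56897 → τ = 1985.9·0.56897 = 1129.9 lb·in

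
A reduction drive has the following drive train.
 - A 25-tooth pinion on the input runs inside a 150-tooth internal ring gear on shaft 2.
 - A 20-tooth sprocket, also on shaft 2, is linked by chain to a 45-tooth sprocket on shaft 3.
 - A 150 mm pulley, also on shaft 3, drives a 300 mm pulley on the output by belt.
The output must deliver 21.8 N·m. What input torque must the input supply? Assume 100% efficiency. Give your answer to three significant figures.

Overall ratio R = 6 × 2.25 × 2 = 27.
Input torque = output torque / R = 21.8 / 27 = 0.80741 N·m.

0.807 N·m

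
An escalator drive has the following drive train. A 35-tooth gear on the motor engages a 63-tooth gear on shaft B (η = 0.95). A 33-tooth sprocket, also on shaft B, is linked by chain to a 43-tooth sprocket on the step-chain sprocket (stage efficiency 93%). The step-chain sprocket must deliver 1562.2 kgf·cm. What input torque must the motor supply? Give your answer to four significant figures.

Overall ratio R = 1.8 × 1.303 = 2.3455; overall efficiency η = 0.95 × 0.93 = 0.8835.
Input torque = output torque / (R × η) = 1562.2 / (2.3455 × 0.8835) = 753.88 kgf·cm.

753.9 kgf·cm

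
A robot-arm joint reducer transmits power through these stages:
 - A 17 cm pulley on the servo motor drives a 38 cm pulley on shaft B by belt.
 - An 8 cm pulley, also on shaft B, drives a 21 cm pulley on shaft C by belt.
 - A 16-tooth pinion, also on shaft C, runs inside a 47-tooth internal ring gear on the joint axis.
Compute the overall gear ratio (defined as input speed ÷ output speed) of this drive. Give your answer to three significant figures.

17.2

Each stage contributes driven/driver: belt 38/17 = 2.2353, belt 21/8 = 2.625, internal gear 47/16 = 2.9375.
Overall: 2.2353 × 2.625 × 2.9375 = 17.236.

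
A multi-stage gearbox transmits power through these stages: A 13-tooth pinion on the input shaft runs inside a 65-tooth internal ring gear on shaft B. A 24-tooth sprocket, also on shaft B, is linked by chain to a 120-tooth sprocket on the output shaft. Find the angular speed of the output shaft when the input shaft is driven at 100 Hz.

internal gear 65/13 = 5 → 100/5 = 20 Hz
chain 120/24 = 5 → 20/5 = 4 Hz

4 Hz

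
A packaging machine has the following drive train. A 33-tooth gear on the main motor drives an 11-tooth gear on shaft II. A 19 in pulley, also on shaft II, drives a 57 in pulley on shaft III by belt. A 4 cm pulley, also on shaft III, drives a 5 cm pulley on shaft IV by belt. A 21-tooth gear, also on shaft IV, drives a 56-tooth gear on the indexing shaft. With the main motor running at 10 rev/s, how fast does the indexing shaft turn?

3 rev/s

Gear mesh: ratio = 11/33 = 0.33333, so shaft II turns at 10 / 0.33333 = 30 rev/s.
Belt: ratio = 57/19 = 3, so shaft III turns at 30 / 3 = 10 rev/s.
Belt: ratio = 5/4 = 1.25, so shaft IV turns at 10 / 1.25 = 8 rev/s.
Gear mesh: ratio = 56/21 = 2.6667, so the indexing shaft turns at 8 / 2.6667 = 3 rev/s.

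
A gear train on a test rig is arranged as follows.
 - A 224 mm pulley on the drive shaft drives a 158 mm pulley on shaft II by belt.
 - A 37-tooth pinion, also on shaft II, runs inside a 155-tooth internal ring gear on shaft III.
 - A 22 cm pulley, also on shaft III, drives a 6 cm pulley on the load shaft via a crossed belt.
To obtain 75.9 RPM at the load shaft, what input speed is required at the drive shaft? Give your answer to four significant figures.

61.17 RPM

Overall ratio R = 0.70536 × 4.1892 × 0.27273 = 0.80587.
Required input speed = output speed × R = 75.9 × 0.80587 = 61.166 RPM.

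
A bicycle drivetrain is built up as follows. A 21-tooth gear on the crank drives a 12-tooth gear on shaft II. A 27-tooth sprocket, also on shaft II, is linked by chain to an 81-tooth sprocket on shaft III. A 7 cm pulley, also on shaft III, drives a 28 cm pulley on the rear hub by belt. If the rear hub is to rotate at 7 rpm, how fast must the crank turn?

48 rpm

Overall ratio R = 0.57143 × 3 × 4 = 6.8571.
Required input speed = output speed × R = 7 × 6.8571 = 48 rpm.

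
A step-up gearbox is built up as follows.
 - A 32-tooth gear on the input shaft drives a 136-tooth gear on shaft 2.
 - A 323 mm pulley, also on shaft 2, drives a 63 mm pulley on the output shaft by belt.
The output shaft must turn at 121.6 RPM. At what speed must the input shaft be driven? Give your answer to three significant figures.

101 RPM

Overall ratio R = 4.25 × 0.19505 = 0.82895.
Required input speed = output speed × R = 121.6 × 0.82895 = 100.8 RPM.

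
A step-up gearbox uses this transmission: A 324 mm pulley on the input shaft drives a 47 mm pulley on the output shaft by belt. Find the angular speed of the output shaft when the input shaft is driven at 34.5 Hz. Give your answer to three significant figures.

belt 47/324 = 0.14506 → 34.5/0.14506 = 237.83 Hz

238 Hz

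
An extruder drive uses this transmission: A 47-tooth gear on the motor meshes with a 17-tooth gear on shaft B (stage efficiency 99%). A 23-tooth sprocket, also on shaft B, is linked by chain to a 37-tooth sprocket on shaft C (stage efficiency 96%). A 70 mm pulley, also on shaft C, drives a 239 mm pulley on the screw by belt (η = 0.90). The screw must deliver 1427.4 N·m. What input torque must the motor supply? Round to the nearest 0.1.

840.0 N·m

Overall ratio R = 0.3617 × 1.6087 × 3.4143 = 1.9867; overall efficiency η = 0.99 × 0.96 × 0.90 = 0.8554.
Input torque = output torque / (R × η) = 1427.4 / (1.9867 × 0.8554) = 839.99 N·m.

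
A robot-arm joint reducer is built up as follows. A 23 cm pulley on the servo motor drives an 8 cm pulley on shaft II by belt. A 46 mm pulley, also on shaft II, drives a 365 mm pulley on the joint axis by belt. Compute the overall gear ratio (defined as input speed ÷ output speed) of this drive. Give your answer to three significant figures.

2.76

Each stage contributes driven/driver: belt 8/23 = 0.34783, belt 365/46 = 7.9348.
Overall: 0.34783 × 7.9348 = 2.7599.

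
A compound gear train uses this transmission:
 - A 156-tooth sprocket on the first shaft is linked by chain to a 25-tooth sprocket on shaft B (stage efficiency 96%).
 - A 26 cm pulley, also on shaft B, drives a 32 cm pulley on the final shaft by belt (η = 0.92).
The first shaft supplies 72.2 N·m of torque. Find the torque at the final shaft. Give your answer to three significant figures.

After the chain (25/156): 72.2 × 0.16026 × 0.96 = 11.108 N·m
After the belt (32/26): 11.108 × 1.2308 × 0.92 = 12.577 N·m

12.6 N·m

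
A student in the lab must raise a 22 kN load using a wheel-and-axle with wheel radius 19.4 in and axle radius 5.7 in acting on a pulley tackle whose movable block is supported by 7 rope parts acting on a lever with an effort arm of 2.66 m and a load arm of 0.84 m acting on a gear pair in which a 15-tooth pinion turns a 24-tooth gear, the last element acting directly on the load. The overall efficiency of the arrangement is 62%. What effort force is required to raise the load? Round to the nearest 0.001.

0.294 kN

Wheel-and-axle MA = R/r = 19.4/5.7 = 3.4035.
Block-and-tackle MA = number of supporting rope parts = 7.
Lever MA = effort arm / load arm = 2.66/0.84 = 3.1667.
Gear pair MA = 24/15 = 1.6.
Combined ideal MA = 3.4035 × 7 × 3.1667 × 1.6 = 120.71.
Actual MA = 120.71 × 0.62 = 74.841.
Effort = load / actual MA = 22 / 74.841 = 0.29396 kN.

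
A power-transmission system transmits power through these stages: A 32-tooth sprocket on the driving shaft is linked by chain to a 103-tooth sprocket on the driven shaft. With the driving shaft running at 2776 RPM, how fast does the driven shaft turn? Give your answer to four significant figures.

the driving shaft → the driven shaft (chain, 103/32): 2776 ÷ 3.2188 = 862.45 RPM

862.4 RPM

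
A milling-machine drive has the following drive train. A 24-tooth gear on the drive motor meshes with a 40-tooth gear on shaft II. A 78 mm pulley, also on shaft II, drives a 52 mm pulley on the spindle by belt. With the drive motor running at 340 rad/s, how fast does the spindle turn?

the drive motor → shaft II (gear mesh, 40/24): 340 ÷ 1.6667 = 204 rad/s
shaft II → the spindle (belt, 52/78): 204 ÷ 0.66667 = 306 rad/s

306 rad/s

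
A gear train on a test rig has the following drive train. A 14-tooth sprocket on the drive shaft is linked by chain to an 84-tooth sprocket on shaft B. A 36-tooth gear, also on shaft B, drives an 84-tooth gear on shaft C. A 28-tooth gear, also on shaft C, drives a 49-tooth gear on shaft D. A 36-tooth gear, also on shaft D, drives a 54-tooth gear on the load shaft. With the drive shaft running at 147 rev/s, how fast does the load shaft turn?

4 rev/s

Chain: ratio = 84/14 = 6, so shaft B turns at 147 / 6 = 24.5 rev/s.
Gear mesh: ratio = 84/36 = 2.3333, so shaft C turns at 24.5 / 2.3333 = 10.5 rev/s.
Gear mesh: ratio = 49/28 = 1.75, so shaft D turns at 10.5 / 1.75 = 6 rev/s.
Gear mesh: ratio = 54/36 = 1.5, so the load shaft turns at 6 / 1.5 = 4 rev/s.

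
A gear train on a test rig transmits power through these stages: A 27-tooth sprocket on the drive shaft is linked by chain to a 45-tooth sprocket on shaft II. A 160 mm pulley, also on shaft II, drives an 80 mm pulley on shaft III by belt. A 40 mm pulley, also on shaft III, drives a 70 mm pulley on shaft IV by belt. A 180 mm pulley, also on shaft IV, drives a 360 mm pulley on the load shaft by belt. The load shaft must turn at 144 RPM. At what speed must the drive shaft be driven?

420 RPM

Overall ratio R = 1.6667 × 0.5 × 1.75 × 2 = 2.9167.
Required input speed = output speed × R = 144 × 2.9167 = 420 RPM.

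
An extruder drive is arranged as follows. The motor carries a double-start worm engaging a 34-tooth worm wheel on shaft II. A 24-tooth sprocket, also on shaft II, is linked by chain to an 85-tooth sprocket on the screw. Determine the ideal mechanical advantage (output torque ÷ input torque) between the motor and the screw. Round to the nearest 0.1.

Each stage contributes driven/driver: worm 34/2 = 17, chain 85/24 = 3.5417.
Overall: 17 × 3.5417 = 60.208.

60.2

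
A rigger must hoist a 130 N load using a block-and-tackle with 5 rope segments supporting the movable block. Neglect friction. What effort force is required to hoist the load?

26 N

Block-and-tackle MA = number of supporting rope parts = 5.
Effort = load / MA = 130 / 5 = 26 N.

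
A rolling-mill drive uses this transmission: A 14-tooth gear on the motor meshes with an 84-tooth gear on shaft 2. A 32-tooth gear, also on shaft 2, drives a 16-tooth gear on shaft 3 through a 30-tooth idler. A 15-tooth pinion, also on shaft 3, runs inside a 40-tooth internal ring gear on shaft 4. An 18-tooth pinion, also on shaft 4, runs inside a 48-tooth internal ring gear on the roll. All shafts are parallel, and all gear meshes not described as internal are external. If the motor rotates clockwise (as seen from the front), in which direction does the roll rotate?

anticlockwise

the motor → shaft 2: external mesh, 1 reversal → CCW.
shaft 2 → shaft 3: driver → idler → driven is 2 external meshes, 2 reversals → CCW.
shaft 3 → shaft 4: internal mesh, same direction → CCW.
shaft 4 → the roll: internal mesh, same direction → CCW.
3 reversals in total — an odd number — so the roll turns opposite to the motor.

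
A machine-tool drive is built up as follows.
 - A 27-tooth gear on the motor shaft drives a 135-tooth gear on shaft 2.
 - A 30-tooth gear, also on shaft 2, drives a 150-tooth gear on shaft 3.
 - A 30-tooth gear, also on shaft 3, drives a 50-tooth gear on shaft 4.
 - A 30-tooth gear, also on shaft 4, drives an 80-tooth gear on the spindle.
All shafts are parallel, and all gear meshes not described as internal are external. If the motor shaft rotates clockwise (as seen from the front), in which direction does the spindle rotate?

the motor shaft → shaft 2: external mesh, 1 reversal → CCW.
shaft 2 → shaft 3: external mesh, 1 reversal → CW.
shaft 3 → shaft 4: external mesh, 1 reversal → CCW.
shaft 4 → the spindle: external mesh, 1 reversal → CW.
4 reversals in total — an even number — so the spindle turns the same way as the motor shaft.

clockwise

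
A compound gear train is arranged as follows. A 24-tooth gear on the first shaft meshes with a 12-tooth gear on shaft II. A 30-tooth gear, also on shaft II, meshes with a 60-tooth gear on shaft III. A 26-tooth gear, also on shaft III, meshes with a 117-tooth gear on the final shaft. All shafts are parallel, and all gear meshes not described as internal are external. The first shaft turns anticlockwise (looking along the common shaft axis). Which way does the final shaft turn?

the first shaft → shaft II: external mesh, 1 reversal → CW.
shaft II → shaft III: external mesh, 1 reversal → CCW.
shaft III → the final shaft: external mesh, 1 reversal → CW.
3 reversals in total — an odd number — so the final shaft turns opposite to the first shaft.

clockwise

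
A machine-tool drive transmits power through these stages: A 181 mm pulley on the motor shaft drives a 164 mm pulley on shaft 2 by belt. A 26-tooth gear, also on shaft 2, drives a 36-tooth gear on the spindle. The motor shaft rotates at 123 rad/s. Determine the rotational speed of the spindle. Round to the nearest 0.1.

the motor shaft → shaft 2 (belt, 164/181): 123 ÷ 0.90608 = 135.75 rad/s
shaft 2 → the spindle (gear mesh, 36/26): 135.75 ÷ 1.3846 = 98.042 rad/s

98.0 rad/s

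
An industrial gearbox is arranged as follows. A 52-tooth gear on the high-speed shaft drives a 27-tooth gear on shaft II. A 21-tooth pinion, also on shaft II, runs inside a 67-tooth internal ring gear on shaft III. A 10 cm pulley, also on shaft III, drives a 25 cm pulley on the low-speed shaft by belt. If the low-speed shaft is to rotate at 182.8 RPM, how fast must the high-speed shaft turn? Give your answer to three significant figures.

757 RPM

Overall ratio R = 0.51923 × 3.1905 × 2.5 = 4.1415.
Required input speed = output speed × R = 182.8 × 4.1415 = 757.06 RPM.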